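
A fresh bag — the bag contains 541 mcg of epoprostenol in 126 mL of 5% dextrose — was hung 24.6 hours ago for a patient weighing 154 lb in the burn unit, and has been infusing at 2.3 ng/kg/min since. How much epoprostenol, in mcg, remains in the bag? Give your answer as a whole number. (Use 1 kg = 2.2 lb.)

Weight = 154 lb ÷ 2.2 lb/kg = 70 kg
Dose = 2.3 ng/kg/min × 70 kg = 161 ng/min
161 ng/min × 60 min/hr = 9660 ng/hr
Concentration = 541 mcg ÷ 126 mL = 4.293651 mcg/mL = 4293.651 ng/mL
Rate = 9660 ng/hr ÷ 4293.651 ng/mL = 2.249834 mL/hr
Volume infused = 2.249834 mL/hr × 24.6 hr = 55.34591 mL
Volume remaining = 126 − 55.34591 = 70.65409 mL
Drug remaining = 70.65409 mL × 4293.651 ng/mL = 303364 ng = 303.364 mcg

303 mcg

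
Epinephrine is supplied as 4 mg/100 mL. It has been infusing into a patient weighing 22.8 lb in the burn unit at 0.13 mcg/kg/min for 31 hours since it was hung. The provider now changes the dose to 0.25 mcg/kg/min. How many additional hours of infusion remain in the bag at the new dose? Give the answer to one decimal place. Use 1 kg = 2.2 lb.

9.6 hours

Initial rate:
Weight = 22.8 lb ÷ 2.2 lb/kg = 10.36364 kg
Dose = 0.13 mcg/kg/min × 10.36364 kg = 1.347273 mcg/min
1.347273 mcg/min × 60 min/hr = 80.83636 mcg/hr
Concentration = 4 mg ÷ 100 mL = 0.04 mg/mL = 40 mcg/mL
Rate = 80.83636 mcg/hr ÷ 40 mcg/mL = 2.020909 mL/hr
Volume infused so far = 2.020909 mL/hr × 31 hr = 62.64818 mL
Volume remaining = 100 − 62.64818 = 37.35182 mL
New rate:
Dose = 0.25 mcg/kg/min × 10.36364 kg = 2.590909 mcg/min
2.590909 mcg/min × 60 min/hr = 155.4545 mcg/hr
Rate = 155.4545 mcg/hr ÷ 40 mcg/mL = 3.886364 mL/hr
Time remaining = 37.35182 mL ÷ 3.886364 mL/hr = 9.610994 hr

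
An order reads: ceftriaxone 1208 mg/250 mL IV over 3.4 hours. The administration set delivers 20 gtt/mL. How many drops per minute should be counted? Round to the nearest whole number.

25 gtt/min

250 mL ÷ (3.4 hr × 60 = 204 min) = 1.22549 mL/min
1.22549 mL/min × 20 gtt/mL = 24.5098 gtt/min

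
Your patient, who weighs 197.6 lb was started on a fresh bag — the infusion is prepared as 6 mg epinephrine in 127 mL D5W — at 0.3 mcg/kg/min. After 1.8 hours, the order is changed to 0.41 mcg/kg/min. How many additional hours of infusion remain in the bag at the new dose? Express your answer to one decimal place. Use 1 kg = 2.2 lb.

1.4 hours

Initial rate:
Weight = 197.6 lb ÷ 2.2 lb/kg = 89.81818 kg
Dose = 0.3 mcg/kg/min × 89.81818 kg = 26.94545 mcg/min
26.94545 mcg/min × 60 min/hr = 1616.727 mcg/hr
Concentration = 6 mg ÷ 127 mL = 0.04724409 mg/mL = 47.24409 mcg/mL
Rate = 1616.727 mcg/hr ÷ 47.24409 mcg/mL = 34.22073 mL/hr
Volume infused so far = 34.22073 mL/hr × 1.8 hr = 61.59731 mL
Volume remaining = 127 − 61.59731 = 65.40269 mL
New rate:
Dose = 0.41 mcg/kg/min × 89.81818 kg = 36.82545 mcg/min
36.82545 mcg/min × 60 min/hr = 2209.527 mcg/hr
Rate = 2209.527 mcg/hr ÷ 47.24409 mcg/mL = 46.76833 mL/hr
Time remaining = 65.40269 mL ÷ 46.76833 mL/hr = 1.39844 hr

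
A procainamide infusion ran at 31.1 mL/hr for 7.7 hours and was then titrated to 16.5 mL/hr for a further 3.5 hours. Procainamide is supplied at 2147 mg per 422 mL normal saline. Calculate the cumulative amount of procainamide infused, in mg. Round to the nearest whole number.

Concentration = 2147 mg ÷ 422 mL = 5.087678 mg/mL
Stage 1: 31.1 mL/hr × 7.7 hr = 239.47 mL → 239.47 mL × 5.087678 mg/mL = 1218.346 mg
Stage 2: 16.5 mL/hr × 3.5 hr = 57.75 mL → 57.75 mL × 5.087678 mg/mL = 293.8134 mg
Total = 1218.346 + 293.8134 = 1512.16 mg

1512 mg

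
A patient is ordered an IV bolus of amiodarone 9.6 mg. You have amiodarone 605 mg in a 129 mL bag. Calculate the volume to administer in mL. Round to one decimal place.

2.0 mL

Concentration = 605 mg ÷ 129 mL = 4.689922 mg/mL
Volume = 9.6 mg ÷ 4.689922 mg/mL = 2.046942 mL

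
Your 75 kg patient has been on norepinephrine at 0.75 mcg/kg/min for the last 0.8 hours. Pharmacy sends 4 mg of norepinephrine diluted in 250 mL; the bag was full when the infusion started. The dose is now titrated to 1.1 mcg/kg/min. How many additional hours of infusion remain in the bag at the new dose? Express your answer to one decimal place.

0.3 hours

Initial rate:
Dose = 0.75 mcg/kg/min × 75 kg = 56.25 mcg/min
56.25 mcg/min × 60 min/hr = 3375 mcg/hr
Concentration = 4 mg ÷ 250 mL = 0.016 mg/mL = 16 mcg/mL
Rate = 3375 mcg/hr ÷ 16 mcg/mL = 210.9375 mL/hr
Volume infused so far = 210.9375 mL/hr × 0.8 hr = 168.75 mL
Volume remaining = 250 − 168.75 = 81.25 mL
New rate:
Dose = 1.1 mcg/kg/min × 75 kg = 82.5 mcg/min
82.5 mcg/min × 60 min/hr = 4950 mcg/hr
Rate = 4950 mcg/hr ÷ 16 mcg/mL = 309.375 mL/hr
Time remaining = 81.25 mL ÷ 309.375 mL/hr = 0.2626263 hr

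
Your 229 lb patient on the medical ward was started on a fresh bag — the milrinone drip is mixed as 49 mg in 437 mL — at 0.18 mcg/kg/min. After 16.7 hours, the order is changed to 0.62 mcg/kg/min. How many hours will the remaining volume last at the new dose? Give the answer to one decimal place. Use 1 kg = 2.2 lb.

Initial rate:
Weight = 229 lb ÷ 2.2 lb/kg = 104.0909 kg
Dose = 0.18 mcg/kg/min × 104.0909 kg = 18.73636 mcg/min
18.73636 mcg/min × 60 min/hr = 1124.182 mcg/hr
Concentration = 49 mg ÷ 437 mL = 0.1121281 mg/mL = 112.1281 mcg/mL
Rate = 1124.182 mcg/hr ÷ 112.1281 mcg/mL = 10.02587 mL/hr
Volume infused so far = 10.02587 mL/hr × 16.7 hr = 167.432 mL
Volume remaining = 437 − 167.432 = 269.568 mL
New rate:
Dose = 0.62 mcg/kg/min × 104.0909 kg = 64.53636 mcg/min
64.53636 mcg/min × 60 min/hr = 3872.182 mcg/hr
Rate = 3872.182 mcg/hr ÷ 112.1281 mcg/mL = 34.53354 mL/hr
Time remaining = 269.568 mL ÷ 34.53354 mL/hr = 7.805977 hr

7.8 hours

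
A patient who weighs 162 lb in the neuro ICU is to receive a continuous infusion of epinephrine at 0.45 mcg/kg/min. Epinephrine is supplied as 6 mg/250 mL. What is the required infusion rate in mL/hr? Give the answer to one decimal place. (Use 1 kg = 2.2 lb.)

82.8 mL/hr

Weight = 162 lb ÷ 2.2 lb/kg = 73.63636 kg
Dose = 0.45 mcg/kg/min × 73.63636 kg = 33.13636 mcg/min
33.13636 mcg/min × 60 min/hr = 1988.182 mcg/hr
Concentration = 6 mg ÷ 250 mL = 0.024 mg/mL = 24 mcg/mL
Rate = 1988.182 mcg/hr ÷ 24 mcg/mL = 82.84091 mL/hr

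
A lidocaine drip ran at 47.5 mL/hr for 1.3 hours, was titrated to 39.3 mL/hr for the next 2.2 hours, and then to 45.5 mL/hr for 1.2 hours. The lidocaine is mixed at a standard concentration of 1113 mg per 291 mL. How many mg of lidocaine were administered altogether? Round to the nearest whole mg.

Concentration = 1113 mg ÷ 291 mL = 3.824742 mg/mL
Stage 1: 47.5 mL/hr × 1.3 hr = 61.75 mL → 61.75 mL × 3.824742 mg/mL = 236.1778 mg
Stage 2: 39.3 mL/hr × 2.2 hr = 86.46 mL → 86.46 mL × 3.824742 mg/mL = 330.6872 mg
Stage 3: 45.5 mL/hr × 1.2 hr = 54.6 mL → 54.6 mL × 3.824742 mg/mL = 208.8309 mg
Total = 236.1778 + 330.6872 + 208.8309 = 775.696 mg

776 mg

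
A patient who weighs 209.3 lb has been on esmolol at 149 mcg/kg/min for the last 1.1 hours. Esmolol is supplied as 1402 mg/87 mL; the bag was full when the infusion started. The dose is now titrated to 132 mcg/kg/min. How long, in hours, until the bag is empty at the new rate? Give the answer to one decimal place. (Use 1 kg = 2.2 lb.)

0.6 hours

Initial rate:
Weight = 209.3 lb ÷ 2.2 lb/kg = 95.13636 kg
Dose = 149 mcg/kg/min × 95.13636 kg = 14175.32 mcg/min
14175.32 mcg/min × 60 min/hr = 850519.1 mcg/hr
Concentration = 1402 mg ÷ 87 mL = 16.11494 mg/mL = 16114.94 mcg/mL
Rate = 850519.1 mcg/hr ÷ 16114.94 mcg/mL = 52.77829 mL/hr
Volume infused so far = 52.77829 mL/hr × 1.1 hr = 58.05612 mL
Volume remaining = 87 − 58.05612 = 28.94388 mL
New rate:
Dose = 132 mcg/kg/min × 95.13636 kg = 12558 mcg/min
12558 mcg/min × 60 min/hr = 753480 mcg/hr
Rate = 753480 mcg/hr ÷ 16114.94 mcg/mL = 46.7566 mL/hr
Time remaining = 28.94388 mL ÷ 46.7566 mL/hr = 0.619033 hr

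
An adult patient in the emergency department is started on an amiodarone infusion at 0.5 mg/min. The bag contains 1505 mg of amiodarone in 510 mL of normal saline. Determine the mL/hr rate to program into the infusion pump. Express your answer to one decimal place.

0.5 mg/min × 60 min/hr = 30 mg/hr
Concentration = 1505 mg ÷ 510 mL = 2.95098 mg/mL
Rate = 30 mg/hr ÷ 2.95098 mg/mL = 10.16611 mL/hr

10.2 mL/hr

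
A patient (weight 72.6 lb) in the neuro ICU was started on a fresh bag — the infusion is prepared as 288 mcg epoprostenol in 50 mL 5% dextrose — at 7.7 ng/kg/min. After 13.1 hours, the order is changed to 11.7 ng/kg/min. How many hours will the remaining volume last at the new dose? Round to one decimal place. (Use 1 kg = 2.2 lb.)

Initial rate:
Weight = 72.6 lb ÷ 2.2 lb/kg = 33 kg
Dose = 7.7 ng/kg/min × 33 kg = 254.1 ng/min
254.1 ng/min × 60 min/hr = 15246 ng/hr
Concentration = 288 mcg ÷ 50 mL = 5.76 mcg/mL = 5760 ng/mL
Rate = 15246 ng/hr ÷ 5760 ng/mL = 2.646875 mL/hr
Volume infused so far = 2.646875 mL/hr × 13.1 hr = 34.67406 mL
Volume remaining = 50 − 34.67406 = 15.32594 mL
New rate:
Dose = 11.7 ng/kg/min × 33 kg = 386.1 ng/min
386.1 ng/min × 60 min/hr = 23166 ng/hr
Rate = 23166 ng/hr ÷ 5760 ng/mL = 4.021875 mL/hr
Time remaining = 15.32594 mL ÷ 4.021875 mL/hr = 3.810645 hr

3.8 hours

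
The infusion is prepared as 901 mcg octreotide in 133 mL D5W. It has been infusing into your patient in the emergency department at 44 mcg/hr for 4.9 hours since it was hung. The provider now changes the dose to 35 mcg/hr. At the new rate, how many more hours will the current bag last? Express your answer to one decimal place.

19.6 hours

Initial rate:
Concentration = 901 mcg ÷ 133 mL = 6.774436 mcg/mL
Rate = 44 mcg/hr ÷ 6.774436 mcg/mL = 6.495006 mL/hr
Volume infused so far = 6.495006 mL/hr × 4.9 hr = 31.82553 mL
Volume remaining = 133 − 31.82553 = 101.1745 mL
New rate:
Rate = 35 mcg/hr ÷ 6.774436 mcg/mL = 5.166482 mL/hr
Time remaining = 101.1745 mL ÷ 5.166482 mL/hr = 19.58286 hr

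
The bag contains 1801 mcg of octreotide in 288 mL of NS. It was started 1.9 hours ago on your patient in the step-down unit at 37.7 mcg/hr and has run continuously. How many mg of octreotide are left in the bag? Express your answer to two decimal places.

Concentration = 1801 mcg ÷ 288 mL = 6.253472 mcg/mL
Rate = 37.7 mcg/hr ÷ 6.253472 mcg/mL = 6.028651 mL/hr
Volume infused = 6.028651 mL/hr × 1.9 hr = 11.45444 mL
Volume remaining = 288 − 11.45444 = 276.5456 mL
Drug remaining = 276.5456 mL × 6.253472 mcg/mL = 1729.37 mcg = 1.72937 mg

1.73 mg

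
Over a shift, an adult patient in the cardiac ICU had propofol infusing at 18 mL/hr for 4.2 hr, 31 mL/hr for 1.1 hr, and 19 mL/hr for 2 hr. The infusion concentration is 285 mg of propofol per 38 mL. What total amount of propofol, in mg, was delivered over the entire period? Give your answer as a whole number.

1108 mg

Concentration = 285 mg ÷ 38 mL = 7.5 mg/mL
Stage 1: 18 mL/hr × 4.2 hr = 75.6 mL → 75.6 mL × 7.5 mg/mL = 567 mg
Stage 2: 31 mL/hr × 1.1 hr = 34.1 mL → 34.1 mL × 7.5 mg/mL = 255.75 mg
Stage 3: 19 mL/hr × 2 hr = 38 mL → 38 mL × 7.5 mg/mL = 285 mg
Total = 567 + 255.75 + 285 = 1107.75 mg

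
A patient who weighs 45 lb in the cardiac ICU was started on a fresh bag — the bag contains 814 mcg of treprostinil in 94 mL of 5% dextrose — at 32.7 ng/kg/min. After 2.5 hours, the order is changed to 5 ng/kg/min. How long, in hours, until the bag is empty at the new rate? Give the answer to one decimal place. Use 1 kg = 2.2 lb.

116.3 hours

Initial rate:
Weight = 45 lb ÷ 2.2 lb/kg = 20.45455 kg
Dose = 32.7 ng/kg/min × 20.45455 kg = 668.8636 ng/min
668.8636 ng/min × 60 min/hr = 40131.82 ng/hr
Concentration = 814 mcg ÷ 94 mL = 8.659574 mcg/mL = 8659.574 ng/mL
Rate = 40131.82 ng/hr ÷ 8659.574 ng/mL = 4.634387 mL/hr
Volume infused so far = 4.634387 mL/hr × 2.5 hr = 11.58597 mL
Volume remaining = 94 − 11.58597 = 82.41403 mL
New rate:
Dose = 5 ng/kg/min × 20.45455 kg = 102.2727 ng/min
102.2727 ng/min × 60 min/hr = 6136.364 ng/hr
Rate = 6136.364 ng/hr ÷ 8659.574 ng/mL = 0.7086218 mL/hr
Time remaining = 82.41403 mL ÷ 0.7086218 mL/hr = 116.3019 hr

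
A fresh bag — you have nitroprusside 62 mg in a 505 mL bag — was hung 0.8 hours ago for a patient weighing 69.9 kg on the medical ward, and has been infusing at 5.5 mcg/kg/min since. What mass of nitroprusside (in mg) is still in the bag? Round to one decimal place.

Dose = 5.5 mcg/kg/min × 69.9 kg = 384.45 mcg/min
384.45 mcg/min × 60 min/hr = 23067 mcg/hr
Concentration = 62 mg ÷ 505 mL = 0.1227723 mg/mL = 122.7723 mcg/mL
Rate = 23067 mcg/hr ÷ 122.7723 mcg/mL = 187.8844 mL/hr
Volume infused = 187.8844 mL/hr × 0.8 hr = 150.3075 mL
Volume remaining = 505 − 150.3075 = 354.6925 mL
Drug remaining = 354.6925 mL × 122.7723 mcg/mL = 43546.4 mcg = 43.5464 mg

43.5 mg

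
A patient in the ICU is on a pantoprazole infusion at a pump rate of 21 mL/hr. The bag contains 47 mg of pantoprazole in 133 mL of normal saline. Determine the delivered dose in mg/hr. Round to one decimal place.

7.4 mg/hr

Concentration = 47 mg ÷ 133 mL = 0.3533835 mg/mL
Drug rate = 21 mL/hr × 0.3533835 mg/mL = 7.421053 mg/hr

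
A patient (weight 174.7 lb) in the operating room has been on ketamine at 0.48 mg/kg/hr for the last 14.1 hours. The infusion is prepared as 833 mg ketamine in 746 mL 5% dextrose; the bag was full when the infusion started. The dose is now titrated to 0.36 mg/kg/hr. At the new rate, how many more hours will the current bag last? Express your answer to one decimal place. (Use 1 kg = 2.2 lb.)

Initial rate:
Weight = 174.7 lb ÷ 2.2 lb/kg = 79.40909 kg
Dose = 0.48 mg/kg/hr × 79.40909 kg = 38.11636 mg/hr
Concentration = 833 mg ÷ 746 mL = 1.116622 mg/mL
Rate = 38.11636 mg/hr ÷ 1.116622 mg/mL = 34.13542 mL/hr
Volume infused so far = 34.13542 mL/hr × 14.1 hr = 481.3095 mL
Volume remaining = 746 − 481.3095 = 264.6905 mL
New rate:
Dose = 0.36 mg/kg/hr × 79.40909 kg = 28.58727 mg/hr
Rate = 28.58727 mg/hr ÷ 1.116622 mg/mL = 25.60157 mL/hr
Time remaining = 264.6905 mL ÷ 25.60157 mL/hr = 10.33884 hr

10.3 hours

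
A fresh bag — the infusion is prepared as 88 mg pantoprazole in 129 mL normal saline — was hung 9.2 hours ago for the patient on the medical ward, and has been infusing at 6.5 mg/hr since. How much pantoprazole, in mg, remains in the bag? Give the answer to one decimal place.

28.2 mg

Concentration = 88 mg ÷ 129 mL = 0.6821705 mg/mL
Rate = 6.5 mg/hr ÷ 0.6821705 mg/mL = 9.528409 mL/hr
Volume infused = 9.528409 mL/hr × 9.2 hr = 87.66136 mL
Volume remaining = 129 − 87.66136 = 41.33864 mL
Drug remaining = 41.33864 mL × 0.6821705 mg/mL = 28.2 mg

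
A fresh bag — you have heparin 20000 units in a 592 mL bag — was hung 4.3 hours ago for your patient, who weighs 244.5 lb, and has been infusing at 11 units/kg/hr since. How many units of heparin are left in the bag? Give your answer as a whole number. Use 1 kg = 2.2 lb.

Weight = 244.5 lb ÷ 2.2 lb/kg = 111.1364 kg
Dose = 11 units/kg/hr × 111.1364 kg = 1222.5 units/hr
Concentration = 20000 units ÷ 592 mL = 33.78378 units/mL
Rate = 1222.5 units/hr ÷ 33.78378 units/mL = 36.186 mL/hr
Volume infused = 36.186 mL/hr × 4.3 hr = 155.5998 mL
Volume remaining = 592 − 155.5998 = 436.4002 mL
Drug remaining = 436.4002 mL × 33.78378 units/mL = 14743.25 units

14743 units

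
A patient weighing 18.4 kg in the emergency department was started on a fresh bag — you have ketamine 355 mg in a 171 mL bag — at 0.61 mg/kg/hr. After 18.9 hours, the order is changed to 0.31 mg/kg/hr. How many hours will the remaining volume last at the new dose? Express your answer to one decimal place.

Initial rate:
Dose = 0.61 mg/kg/hr × 18.4 kg = 11.224 mg/hr
Concentration = 355 mg ÷ 171 mL = 2.076023 mg/mL
Rate = 11.224 mg/hr ÷ 2.076023 mg/mL = 5.40649 mL/hr
Volume infused so far = 5.40649 mL/hr × 18.9 hr = 102.1827 mL
Volume remaining = 171 − 102.1827 = 68.81734 mL
New rate:
Dose = 0.31 mg/kg/hr × 18.4 kg = 5.704 mg/hr
Rate = 5.704 mg/hr ÷ 2.076023 mg/mL = 2.747561 mL/hr
Time remaining = 68.81734 mL ÷ 2.747561 mL/hr = 25.0467 hr

25.0 hours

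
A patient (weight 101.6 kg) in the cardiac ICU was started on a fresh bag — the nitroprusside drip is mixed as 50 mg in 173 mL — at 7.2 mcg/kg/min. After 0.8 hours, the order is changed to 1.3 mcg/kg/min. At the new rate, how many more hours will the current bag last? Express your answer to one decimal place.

1.9 hours

Initial rate:
Dose = 7.2 mcg/kg/min × 101.6 kg = 731.52 mcg/min
731.52 mcg/min × 60 min/hr = 43891.2 mcg/hr
Concentration = 50 mg ÷ 173 mL = 0.2890173 mg/mL = 289.0173 mcg/mL
Rate = 43891.2 mcg/hr ÷ 289.0173 mcg/mL = 151.8636 mL/hr
Volume infused so far = 151.8636 mL/hr × 0.8 hr = 121.4908 mL
Volume remaining = 173 − 121.4908 = 51.50916 mL
New rate:
Dose = 1.3 mcg/kg/min × 101.6 kg = 132.08 mcg/min
132.08 mcg/min × 60 min/hr = 7924.8 mcg/hr
Rate = 7924.8 mcg/hr ÷ 289.0173 mcg/mL = 27.41981 mL/hr
Time remaining = 51.50916 mL ÷ 27.41981 mL/hr = 1.878538 hr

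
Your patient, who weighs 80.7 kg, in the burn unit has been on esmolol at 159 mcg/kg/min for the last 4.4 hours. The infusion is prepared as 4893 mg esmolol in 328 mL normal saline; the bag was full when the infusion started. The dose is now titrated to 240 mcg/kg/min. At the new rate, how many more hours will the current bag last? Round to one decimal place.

Initial rate:
Dose = 159 mcg/kg/min × 80.7 kg = 12831.3 mcg/min
12831.3 mcg/min × 60 min/hr = 769878 mcg/hr
Concentration = 4893 mg ÷ 328 mL = 14.91768 mg/mL = 14917.68 mcg/mL
Rate = 769878 mcg/hr ÷ 14917.68 mcg/mL = 51.60842 mL/hr
Volume infused so far = 51.60842 mL/hr × 4.4 hr = 227.077 mL
Volume remaining = 328 − 227.077 = 100.923 mL
New rate:
Dose = 240 mcg/kg/min × 80.7 kg = 19368 mcg/min
19368 mcg/min × 60 min/hr = 1162080 mcg/hr
Rate = 1162080 mcg/hr ÷ 14917.68 mcg/mL = 77.8995 mL/hr
Time remaining = 100.923 mL ÷ 77.8995 mL/hr = 1.295553 hr

1.3 hours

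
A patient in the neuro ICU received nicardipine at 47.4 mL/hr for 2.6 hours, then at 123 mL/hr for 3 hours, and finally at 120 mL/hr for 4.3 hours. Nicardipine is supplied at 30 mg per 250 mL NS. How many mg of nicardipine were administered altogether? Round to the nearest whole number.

121 mg

Concentration = 30 mg ÷ 250 mL = 0.12 mg/mL
Stage 1: 47.4 mL/hr × 2.6 hr = 123.24 mL → 123.24 mL × 0.12 mg/mL = 14.7888 mg
Stage 2: 123 mL/hr × 3 hr = 369 mL → 369 mL × 0.12 mg/mL = 44.28 mg
Stage 3: 120 mL/hr × 4.3 hr = 516 mL → 516 mL × 0.12 mg/mL = 61.92 mg
Total = 14.7888 + 44.28 + 61.92 = 120.9888 mg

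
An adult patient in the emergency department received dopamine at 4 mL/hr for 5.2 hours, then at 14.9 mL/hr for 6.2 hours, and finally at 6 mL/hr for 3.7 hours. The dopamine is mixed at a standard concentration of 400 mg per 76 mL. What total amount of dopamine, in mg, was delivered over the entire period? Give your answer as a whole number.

Concentration = 400 mg ÷ 76 mL = 5.263158 mg/mL
Stage 1: 4 mL/hr × 5.2 hr = 20.8 mL → 20.8 mL × 5.263158 mg/mL = 109.4737 mg
Stage 2: 14.9 mL/hr × 6.2 hr = 92.38 mL → 92.38 mL × 5.263158 mg/mL = 486.2105 mg
Stage 3: 6 mL/hr × 3.7 hr = 22.2 mL → 22.2 mL × 5.263158 mg/mL = 116.8421 mg
Total = 109.4737 + 486.2105 + 116.8421 = 712.5263 mg

713 mg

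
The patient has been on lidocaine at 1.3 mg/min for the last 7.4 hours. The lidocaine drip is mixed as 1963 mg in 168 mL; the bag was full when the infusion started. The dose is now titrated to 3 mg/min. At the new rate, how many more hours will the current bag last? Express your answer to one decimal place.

Initial rate:
1.3 mg/min × 60 min/hr = 78 mg/hr
Concentration = 1963 mg ÷ 168 mL = 11.68452 mg/mL
Rate = 78 mg/hr ÷ 11.68452 mg/mL = 6.675497 mL/hr
Volume infused so far = 6.675497 mL/hr × 7.4 hr = 49.39868 mL
Volume remaining = 168 − 49.39868 = 118.6013 mL
New rate:
3 mg/min × 60 min/hr = 180 mg/hr
Rate = 180 mg/hr ÷ 11.68452 mg/mL = 15.40499 mL/hr
Time remaining = 118.6013 mL ÷ 15.40499 mL/hr = 7.698889 hr

7.7 hours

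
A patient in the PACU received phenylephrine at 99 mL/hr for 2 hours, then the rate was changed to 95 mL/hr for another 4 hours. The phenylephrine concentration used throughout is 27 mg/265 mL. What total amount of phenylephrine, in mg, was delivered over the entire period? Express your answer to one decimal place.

58.9 mg

Concentration = 27 mg ÷ 265 mL = 0.1018868 mg/mL
Stage 1: 99 mL/hr × 2 hr = 198 mL → 198 mL × 0.1018868 mg/mL = 20.17358 mg
Stage 2: 95 mL/hr × 4 hr = 380 mL → 380 mL × 0.1018868 mg/mL = 38.71698 mg
Total = 20.17358 + 38.71698 = 58.89057 mg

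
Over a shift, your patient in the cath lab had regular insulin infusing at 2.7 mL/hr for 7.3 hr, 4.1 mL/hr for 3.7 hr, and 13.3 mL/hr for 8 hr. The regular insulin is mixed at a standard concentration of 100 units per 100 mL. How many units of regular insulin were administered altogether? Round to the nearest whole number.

141 units

Concentration = 100 units ÷ 100 mL = 1 units/mL
Stage 1: 2.7 mL/hr × 7.3 hr = 19.71 mL → 19.71 mL × 1 units/mL = 19.71 units
Stage 2: 4.1 mL/hr × 3.7 hr = 15.17 mL → 15.17 mL × 1 units/mL = 15.17 units
Stage 3: 13.3 mL/hr × 8 hr = 106.4 mL → 106.4 mL × 1 units/mL = 106.4 units
Total = 19.71 + 15.17 + 106.4 = 141.28 units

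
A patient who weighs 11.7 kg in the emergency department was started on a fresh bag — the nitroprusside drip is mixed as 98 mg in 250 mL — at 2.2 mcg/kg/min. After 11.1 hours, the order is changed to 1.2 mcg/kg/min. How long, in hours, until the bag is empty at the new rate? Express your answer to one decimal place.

Initial rate:
Dose = 2.2 mcg/kg/min × 11.7 kg = 25.74 mcg/min
25.74 mcg/min × 60 min/hr = 1544.4 mcg/hr
Concentration = 98 mg ÷ 250 mL = 0.392 mg/mL = 392 mcg/mL
Rate = 1544.4 mcg/hr ÷ 392 mcg/mL = 3.939796 mL/hr
Volume infused so far = 3.939796 mL/hr × 11.1 hr = 43.73173 mL
Volume remaining = 250 − 43.73173 = 206.2683 mL
New rate:
Dose = 1.2 mcg/kg/min × 11.7 kg = 14.04 mcg/min
14.04 mcg/min × 60 min/hr = 842.4 mcg/hr
Rate = 842.4 mcg/hr ÷ 392 mcg/mL = 2.14898 mL/hr
Time remaining = 206.2683 mL ÷ 2.14898 mL/hr = 95.98428 hr

96.0 hours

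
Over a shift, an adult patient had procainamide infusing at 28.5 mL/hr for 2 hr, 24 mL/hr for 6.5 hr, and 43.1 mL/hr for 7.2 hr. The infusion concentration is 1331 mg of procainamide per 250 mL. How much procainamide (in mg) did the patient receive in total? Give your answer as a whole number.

Concentration = 1331 mg ÷ 250 mL = 5.324 mg/mL
Stage 1: 28.5 mL/hr × 2 hr = 57 mL → 57 mL × 5.324 mg/mL = 303.468 mg
Stage 2: 24 mL/hr × 6.5 hr = 156 mL → 156 mL × 5.324 mg/mL = 830.544 mg
Stage 3: 43.1 mL/hr × 7.2 hr = 310.32 mL → 310.32 mL × 5.324 mg/mL = 1652.144 mg
Total = 303.468 + 830.544 + 1652.144 = 2786.156 mg

2786 mg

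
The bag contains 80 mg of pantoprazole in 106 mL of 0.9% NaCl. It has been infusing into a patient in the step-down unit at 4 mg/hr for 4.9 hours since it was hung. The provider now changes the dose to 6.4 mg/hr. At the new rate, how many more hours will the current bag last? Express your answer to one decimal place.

9.4 hours

Initial rate:
Concentration = 80 mg ÷ 106 mL = 0.754717 mg/mL
Rate = 4 mg/hr ÷ 0.754717 mg/mL = 5.3 mL/hr
Volume infused so far = 5.3 mL/hr × 4.9 hr = 25.97 mL
Volume remaining = 106 − 25.97 = 80.03 mL
New rate:
Rate = 6.4 mg/hr ÷ 0.754717 mg/mL = 8.48 mL/hr
Time remaining = 80.03 mL ÷ 8.48 mL/hr = 9.4375 hr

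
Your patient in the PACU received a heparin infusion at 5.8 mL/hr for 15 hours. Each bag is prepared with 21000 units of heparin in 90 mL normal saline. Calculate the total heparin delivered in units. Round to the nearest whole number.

Concentration = 21000 units ÷ 90 mL = 233.3333 units/mL
Drug rate = 5.8 mL/hr × 233.3333 units/mL = 1353.333 units/hr
Total = 1353.333 units/hr × 15 hr = 20300 units

20300 units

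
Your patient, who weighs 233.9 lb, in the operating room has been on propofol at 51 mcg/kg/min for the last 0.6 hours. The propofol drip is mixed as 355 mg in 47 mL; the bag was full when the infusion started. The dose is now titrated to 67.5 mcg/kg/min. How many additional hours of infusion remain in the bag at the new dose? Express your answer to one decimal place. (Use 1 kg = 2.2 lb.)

Initial rate:
Weight = 233.9 lb ÷ 2.2 lb/kg = 106.3182 kg
Dose = 51 mcg/kg/min × 106.3182 kg = 5422.227 mcg/min
5422.227 mcg/min × 60 min/hr = 325333.6 mcg/hr
Concentration = 355 mg ÷ 47 mL = 7.553191 mg/mL = 7553.191 mcg/mL
Rate = 325333.6 mcg/hr ÷ 7553.191 mcg/mL = 43.07234 mL/hr
Volume infused so far = 43.07234 mL/hr × 0.6 hr = 25.8434 mL
Volume remaining = 47 − 25.8434 = 21.1566 mL
New rate:
Dose = 67.5 mcg/kg/min × 106.3182 kg = 7176.477 mcg/min
7176.477 mcg/min × 60 min/hr = 430588.6 mcg/hr
Rate = 430588.6 mcg/hr ÷ 7553.191 mcg/mL = 57.00751 mL/hr
Time remaining = 21.1566 mL ÷ 57.00751 mL/hr = 0.3711195 hr

0.4 hours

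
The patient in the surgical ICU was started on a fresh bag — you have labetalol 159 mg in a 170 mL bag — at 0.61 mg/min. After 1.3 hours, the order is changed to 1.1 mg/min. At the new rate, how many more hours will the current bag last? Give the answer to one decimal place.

Initial rate:
0.61 mg/min × 60 min/hr = 36.6 mg/hr
Concentration = 159 mg ÷ 170 mL = 0.9352941 mg/mL
Rate = 36.6 mg/hr ÷ 0.9352941 mg/mL = 39.13208 mL/hr
Volume infused so far = 39.13208 mL/hr × 1.3 hr = 50.8717 mL
Volume remaining = 170 − 50.8717 = 119.1283 mL
New rate:
1.1 mg/min × 60 min/hr = 66 mg/hr
Rate = 66 mg/hr ÷ 0.9352941 mg/mL = 70.56604 mL/hr
Time remaining = 119.1283 mL ÷ 70.56604 mL/hr = 1.688182 hr

1.7 hours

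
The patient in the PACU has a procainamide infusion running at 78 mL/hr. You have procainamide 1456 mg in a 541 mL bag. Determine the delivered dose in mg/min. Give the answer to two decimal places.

3.50 mg/min

Concentration = 1456 mg ÷ 541 mL = 2.691312 mg/mL
Drug rate = 78 mL/hr × 2.691312 mg/mL = 209.9224 mg/hr
209.9224 mg/hr ÷ 60 min/hr = 3.498706 mg/min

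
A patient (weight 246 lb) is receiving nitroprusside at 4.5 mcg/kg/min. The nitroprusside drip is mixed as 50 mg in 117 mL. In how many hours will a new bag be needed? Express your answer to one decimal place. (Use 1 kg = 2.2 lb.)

1.7 hours

Weight = 246 lb ÷ 2.2 lb/kg = 111.8182 kg
Dose = 4.5 mcg/kg/min × 111.8182 kg = 503.1818 mcg/min
503.1818 mcg/min × 60 min/hr = 30190.91 mcg/hr
Concentration = 50 mg ÷ 117 mL = 0.4273504 mg/mL = 427.3504 mcg/mL
Rate = 30190.91 mcg/hr ÷ 427.3504 mcg/mL = 70.64673 mL/hr
Duration = 117 mL ÷ 70.64673 mL/hr = 1.656128 hr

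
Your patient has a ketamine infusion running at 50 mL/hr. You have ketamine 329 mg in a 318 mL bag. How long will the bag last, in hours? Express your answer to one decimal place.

Duration = 318 mL ÷ 50 mL/hr = 6.36 hr

6.4 hours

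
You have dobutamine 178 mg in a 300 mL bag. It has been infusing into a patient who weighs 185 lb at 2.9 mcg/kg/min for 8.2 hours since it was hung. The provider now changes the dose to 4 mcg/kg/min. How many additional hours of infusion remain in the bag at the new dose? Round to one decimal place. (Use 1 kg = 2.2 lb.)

Initial rate:
Weight = 185 lb ÷ 2.2 lb/kg = 84.09091 kg
Dose = 2.9 mcg/kg/min × 84.09091 kg = 243.8636 mcg/min
243.8636 mcg/min × 60 min/hr = 14631.82 mcg/hr
Concentration = 178 mg ÷ 300 mL = 0.5933333 mg/mL = 593.3333 mcg/mL
Rate = 14631.82 mcg/hr ÷ 593.3333 mcg/mL = 24.66037 mL/hr
Volume infused so far = 24.66037 mL/hr × 8.2 hr = 202.215 mL
Volume remaining = 300 − 202.215 = 97.78498 mL
New rate:
Dose = 4 mcg/kg/min × 84.09091 kg = 336.3636 mcg/min
336.3636 mcg/min × 60 min/hr = 20181.82 mcg/hr
Rate = 20181.82 mcg/hr ÷ 593.3333 mcg/mL = 34.0143 mL/hr
Time remaining = 97.78498 mL ÷ 34.0143 mL/hr = 2.87482 hr

2.9 hours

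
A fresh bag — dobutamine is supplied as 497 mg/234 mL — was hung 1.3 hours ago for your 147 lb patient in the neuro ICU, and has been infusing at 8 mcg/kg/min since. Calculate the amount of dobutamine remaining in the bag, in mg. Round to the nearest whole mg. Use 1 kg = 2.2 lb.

Weight = 147 lb ÷ 2.2 lb/kg = 66.81818 kg
Dose = 8 mcg/kg/min × 66.81818 kg = 534.5455 mcg/min
534.5455 mcg/min × 60 min/hr = 32072.73 mcg/hr
Concentration = 497 mg ÷ 234 mL = 2.123932 mg/mL = 2123.932 mcg/mL
Rate = 32072.73 mcg/hr ÷ 2123.932 mcg/mL = 15.10064 mL/hr
Volume infused = 15.10064 mL/hr × 1.3 hr = 19.63083 mL
Volume remaining = 234 − 19.63083 = 214.3692 mL
Drug remaining = 214.3692 mL × 2123.932 mcg/mL = 455305.5 mcg = 455.3055 mg

455 mg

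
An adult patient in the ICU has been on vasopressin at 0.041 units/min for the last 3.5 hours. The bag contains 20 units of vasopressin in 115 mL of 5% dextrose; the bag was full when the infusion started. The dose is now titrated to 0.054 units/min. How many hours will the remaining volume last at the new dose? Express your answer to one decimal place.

Initial rate:
0.041 units/min × 60 min/hr = 2.46 units/hr
Concentration = 20 units ÷ 115 mL = 0.173913 units/mL
Rate = 2.46 units/hr ÷ 0.173913 units/mL = 14.145 mL/hr
Volume infused so far = 14.145 mL/hr × 3.5 hr = 49.5075 mL
Volume remaining = 115 − 49.5075 = 65.4925 mL
New rate:
0.054 units/min × 60 min/hr = 3.24 units/hr
Rate = 3.24 units/hr ÷ 0.173913 units/mL = 18.63 mL/hr
Time remaining = 65.4925 mL ÷ 18.63 mL/hr = 3.515432 hr

3.5 hours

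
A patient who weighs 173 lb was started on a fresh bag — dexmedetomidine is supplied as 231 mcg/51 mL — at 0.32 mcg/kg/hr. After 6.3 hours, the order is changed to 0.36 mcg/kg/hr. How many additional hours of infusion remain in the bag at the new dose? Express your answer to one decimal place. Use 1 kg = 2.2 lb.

Initial rate:
Weight = 173 lb ÷ 2.2 lb/kg = 78.63636 kg
Dose = 0.32 mcg/kg/hr × 78.63636 kg = 25.16364 mcg/hr
Concentration = 231 mcg ÷ 51 mL = 4.529412 mcg/mL
Rate = 25.16364 mcg/hr ÷ 4.529412 mcg/mL = 5.555608 mL/hr
Volume infused so far = 5.555608 mL/hr × 6.3 hr = 35.00033 mL
Volume remaining = 51 − 35.00033 = 15.99967 mL
New rate:
Dose = 0.36 mcg/kg/hr × 78.63636 kg = 28.30909 mcg/hr
Rate = 28.30909 mcg/hr ÷ 4.529412 mcg/mL = 6.250059 mL/hr
Time remaining = 15.99967 mL ÷ 6.250059 mL/hr = 2.559923 hr

2.6 hours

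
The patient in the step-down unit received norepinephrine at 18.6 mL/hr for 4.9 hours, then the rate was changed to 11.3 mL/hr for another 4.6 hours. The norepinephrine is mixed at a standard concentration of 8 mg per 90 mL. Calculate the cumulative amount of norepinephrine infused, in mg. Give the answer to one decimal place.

Concentration = 8 mg ÷ 90 mL = 0.08888889 mg/mL
Stage 1: 18.6 mL/hr × 4.9 hr = 91.14 mL → 91.14 mL × 0.08888889 mg/mL = 8.101333 mg
Stage 2: 11.3 mL/hr × 4.6 hr = 51.98 mL → 51.98 mL × 0.08888889 mg/mL = 4.620444 mg
Total = 8.101333 + 4.620444 = 12.72178 mg

12.7 mg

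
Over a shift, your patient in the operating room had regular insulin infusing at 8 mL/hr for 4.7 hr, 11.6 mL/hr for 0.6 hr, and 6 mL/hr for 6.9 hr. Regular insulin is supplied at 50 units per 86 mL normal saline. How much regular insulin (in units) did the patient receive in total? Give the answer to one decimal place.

Concentration = 50 units ÷ 86 mL = 0.5813953 units/mL
Stage 1: 8 mL/hr × 4.7 hr = 37.6 mL → 37.6 mL × 0.5813953 units/mL = 21.86047 units
Stage 2: 11.6 mL/hr × 0.6 hr = 6.96 mL → 6.96 mL × 0.5813953 units/mL = 4.046512 units
Stage 3: 6 mL/hr × 6.9 hr = 41.4 mL → 41.4 mL × 0.5813953 units/mL = 24.06977 units
Total = 21.86047 + 4.046512 + 24.06977 = 49.97674 units

50.0 units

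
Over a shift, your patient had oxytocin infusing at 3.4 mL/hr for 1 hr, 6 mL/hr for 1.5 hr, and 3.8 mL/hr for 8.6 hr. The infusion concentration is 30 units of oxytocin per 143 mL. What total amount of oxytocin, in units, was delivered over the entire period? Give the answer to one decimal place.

9.5 units

Concentration = 30 units ÷ 143 mL = 0.2097902 units/mL
Stage 1: 3.4 mL/hr × 1 hr = 3.4 mL → 3.4 mL × 0.2097902 units/mL = 0.7132867 units
Stage 2: 6 mL/hr × 1.5 hr = 9 mL → 9 mL × 0.2097902 units/mL = 1.888112 units
Stage 3: 3.8 mL/hr × 8.6 hr = 32.68 mL → 32.68 mL × 0.2097902 units/mL = 6.855944 units
Total = 0.7132867 + 1.888112 + 6.855944 = 9.457343 units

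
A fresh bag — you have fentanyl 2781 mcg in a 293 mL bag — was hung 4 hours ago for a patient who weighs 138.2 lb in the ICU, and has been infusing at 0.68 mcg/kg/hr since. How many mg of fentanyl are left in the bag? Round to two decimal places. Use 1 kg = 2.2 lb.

Weight = 138.2 lb ÷ 2.2 lb/kg = 62.81818 kg
Dose = 0.68 mcg/kg/hr × 62.81818 kg = 42.71636 mcg/hr
Concentration = 2781 mcg ÷ 293 mL = 9.491468 mcg/mL
Rate = 42.71636 mcg/hr ÷ 9.491468 mcg/mL = 4.500501 mL/hr
Volume infused = 4.500501 mL/hr × 4 hr = 18.00201 mL
Volume remaining = 293 − 18.00201 = 274.998 mL
Drug remaining = 274.998 mL × 9.491468 mcg/mL = 2610.135 mcg = 2.610135 mg

2.61 mg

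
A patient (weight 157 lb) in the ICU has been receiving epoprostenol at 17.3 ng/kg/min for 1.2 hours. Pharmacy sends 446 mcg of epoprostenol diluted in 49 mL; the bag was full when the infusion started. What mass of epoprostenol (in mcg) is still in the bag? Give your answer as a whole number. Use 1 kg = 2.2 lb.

Weight = 157 lb ÷ 2.2 lb/kg = 71.36364 kg
Dose = 17.3 ng/kg/min × 71.36364 kg = 1234.591 ng/min
1234.591 ng/min × 60 min/hr = 74075.45 ng/hr
Concentration = 446 mcg ÷ 49 mL = 9.102041 mcg/mL = 9102.041 ng/mL
Rate = 74075.45 ng/hr ÷ 9102.041 ng/mL = 8.138335 mL/hr
Volume infused = 8.138335 mL/hr × 1.2 hr = 9.766002 mL
Volume remaining = 49 − 9.766002 = 39.234 mL
Drug remaining = 39.234 mL × 9102.041 ng/mL = 357109.5 ng = 357.1095 mcg

357 mcg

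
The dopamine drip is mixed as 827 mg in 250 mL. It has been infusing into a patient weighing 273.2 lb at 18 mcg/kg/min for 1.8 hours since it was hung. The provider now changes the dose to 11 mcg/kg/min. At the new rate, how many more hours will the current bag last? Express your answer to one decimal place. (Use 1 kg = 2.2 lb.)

7.1 hours

Initial rate:
Weight = 273.2 lb ÷ 2.2 lb/kg = 124.1818 kg
Dose = 18 mcg/kg/min × 124.1818 kg = 2235.273 mcg/min
2235.273 mcg/min × 60 min/hr = 134116.4 mcg/hr
Concentration = 827 mg ÷ 250 mL = 3.308 mg/mL = 3308 mcg/mL
Rate = 134116.4 mcg/hr ÷ 3308 mcg/mL = 40.54304 mL/hr
Volume infused so far = 40.54304 mL/hr × 1.8 hr = 72.97747 mL
Volume remaining = 250 − 72.97747 = 177.0225 mL
New rate:
Dose = 11 mcg/kg/min × 124.1818 kg = 1366 mcg/min
1366 mcg/min × 60 min/hr = 81960 mcg/hr
Rate = 81960 mcg/hr ÷ 3308 mcg/mL = 24.7763 mL/hr
Time remaining = 177.0225 mL ÷ 24.7763 mL/hr = 7.144833 hr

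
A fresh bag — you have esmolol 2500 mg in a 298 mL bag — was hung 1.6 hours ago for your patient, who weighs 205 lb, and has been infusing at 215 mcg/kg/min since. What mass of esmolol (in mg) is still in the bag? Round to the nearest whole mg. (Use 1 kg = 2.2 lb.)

577 mg

Weight = 205 lb ÷ 2.2 lb/kg = 93.18182 kg
Dose = 215 mcg/kg/min × 93.18182 kg = 20034.09 mcg/min
20034.09 mcg/min × 60 min/hr = 1202045 mcg/hr
Concentration = 2500 mg ÷ 298 mL = 8.389262 mg/mL = 8389.262 mcg/mL
Rate = 1202045 mcg/hr ÷ 8389.262 mcg/mL = 143.2838 mL/hr
Volume infused = 143.2838 mL/hr × 1.6 hr = 229.2541 mL
Volume remaining = 298 − 229.2541 = 68.74589 mL
Drug remaining = 68.74589 mL × 8389.262 mcg/mL = 576727.3 mcg = 576.7273 mg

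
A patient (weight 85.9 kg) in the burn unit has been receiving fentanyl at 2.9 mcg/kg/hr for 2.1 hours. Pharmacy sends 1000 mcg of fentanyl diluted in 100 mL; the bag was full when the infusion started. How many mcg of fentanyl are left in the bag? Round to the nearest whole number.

Dose = 2.9 mcg/kg/hr × 85.9 kg = 249.11 mcg/hr
Concentration = 1000 mcg ÷ 100 mL = 10 mcg/mL
Rate = 249.11 mcg/hr ÷ 10 mcg/mL = 24.911 mL/hr
Volume infused = 24.911 mL/hr × 2.1 hr = 52.3131 mL
Volume remaining = 100 − 52.3131 = 47.6869 mL
Drug remaining = 47.6869 mL × 10 mcg/mL = 476.869 mcg

477 mcg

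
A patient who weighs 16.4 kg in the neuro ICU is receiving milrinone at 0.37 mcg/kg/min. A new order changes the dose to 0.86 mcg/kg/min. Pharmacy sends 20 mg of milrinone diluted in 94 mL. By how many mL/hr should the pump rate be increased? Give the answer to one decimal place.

At the current dose:
Dose = 0.37 mcg/kg/min × 16.4 kg = 6.068 mcg/min
6.068 mcg/min × 60 min/hr = 364.08 mcg/hr
Concentration = 20 mg ÷ 94 mL = 0.212766 mg/mL = 212.766 mcg/mL
Rate = 364.08 mcg/hr ÷ 212.766 mcg/mL = 1.711176 mL/hr
At the new dose:
Dose = 0.86 mcg/kg/min × 16.4 kg = 14.104 mcg/min
14.104 mcg/min × 60 min/hr = 846.24 mcg/hr
Rate = 846.24 mcg/hr ÷ 212.766 mcg/mL = 3.977328 mL/hr
Change = 3.977328 − 1.711176 = 2.266152 mL/hr → 2.266152 mL/hr increase

2.3 mL/hr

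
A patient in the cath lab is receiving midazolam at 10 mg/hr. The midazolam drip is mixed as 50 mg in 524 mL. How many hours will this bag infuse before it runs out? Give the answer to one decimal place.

5.0 hours

Concentration = 50 mg ÷ 524 mL = 0.09541985 mg/mL
Rate = 10 mg/hr ÷ 0.09541985 mg/mL = 104.8 mL/hr
Duration = 524 mL ÷ 104.8 mL/hr = 5 hr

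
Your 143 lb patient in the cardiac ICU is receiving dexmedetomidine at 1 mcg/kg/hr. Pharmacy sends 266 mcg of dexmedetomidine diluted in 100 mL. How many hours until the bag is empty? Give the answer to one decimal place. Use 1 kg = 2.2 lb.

4.1 hours

Weight = 143 lb ÷ 2.2 lb/kg = 65 kg
Dose = 1 mcg/kg/hr × 65 kg = 65 mcg/hr
Concentration = 266 mcg ÷ 100 mL = 2.66 mcg/mL
Rate = 65 mcg/hr ÷ 2.66 mcg/mL = 24.43609 mL/hr
Duration = 100 mL ÷ 24.43609 mL/hr = 4.092308 hr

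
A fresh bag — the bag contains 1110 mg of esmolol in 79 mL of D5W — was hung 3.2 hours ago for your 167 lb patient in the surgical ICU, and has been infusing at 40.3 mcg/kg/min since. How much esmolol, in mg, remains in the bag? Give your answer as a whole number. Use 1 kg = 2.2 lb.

523 mg

Weight = 167 lb ÷ 2.2 lb/kg = 75.90909 kg
Dose = 40.3 mcg/kg/min × 75.90909 kg = 3059.136 mcg/min
3059.136 mcg/min × 60 min/hr = 183548.2 mcg/hr
Concentration = 1110 mg ÷ 79 mL = 14.05063 mg/mL = 14050.63 mcg/mL
Rate = 183548.2 mcg/hr ÷ 14050.63 mcg/mL = 13.06334 mL/hr
Volume infused = 13.06334 mL/hr × 3.2 hr = 41.80269 mL
Volume remaining = 79 − 41.80269 = 37.19731 mL
Drug remaining = 37.19731 mL × 14050.63 mcg/mL = 522645.8 mcg = 522.6458 mg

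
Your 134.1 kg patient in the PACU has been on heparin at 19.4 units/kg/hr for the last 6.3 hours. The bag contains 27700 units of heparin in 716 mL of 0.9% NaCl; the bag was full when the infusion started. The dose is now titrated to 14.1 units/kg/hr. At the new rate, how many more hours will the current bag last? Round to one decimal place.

6.0 hours

Initial rate:
Dose = 19.4 units/kg/hr × 134.1 kg = 2601.54 units/hr
Concentration = 27700 units ÷ 716 mL = 38.68715 units/mL
Rate = 2601.54 units/hr ÷ 38.68715 units/mL = 67.24558 mL/hr
Volume infused so far = 67.24558 mL/hr × 6.3 hr = 423.6472 mL
Volume remaining = 716 − 423.6472 = 292.3528 mL
New rate:
Dose = 14.1 units/kg/hr × 134.1 kg = 1890.81 units/hr
Rate = 1890.81 units/hr ÷ 38.68715 units/mL = 48.87437 mL/hr
Time remaining = 292.3528 mL ÷ 48.87437 mL/hr = 5.981721 hr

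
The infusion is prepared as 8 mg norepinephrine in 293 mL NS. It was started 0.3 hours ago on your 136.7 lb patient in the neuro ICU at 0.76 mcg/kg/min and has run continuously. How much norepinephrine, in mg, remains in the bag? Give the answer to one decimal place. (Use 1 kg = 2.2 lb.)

7.1 mg

Weight = 136.7 lb ÷ 2.2 lb/kg = 62.13636 kg
Dose = 0.76 mcg/kg/min × 62.13636 kg = 47.22364 mcg/min
47.22364 mcg/min × 60 min/hr = 2833.418 mcg/hr
Concentration = 8 mg ÷ 293 mL = 0.02730375 mg/mL = 27.30375 mcg/mL
Rate = 2833.418 mcg/hr ÷ 27.30375 mcg/mL = 103.7739 mL/hr
Volume infused = 103.7739 mL/hr × 0.3 hr = 31.13218 mL
Volume remaining = 293 − 31.13218 = 261.8678 mL
Drug remaining = 261.8678 mL × 27.30375 mcg/mL = 7149.975 mcg = 7.149975 mg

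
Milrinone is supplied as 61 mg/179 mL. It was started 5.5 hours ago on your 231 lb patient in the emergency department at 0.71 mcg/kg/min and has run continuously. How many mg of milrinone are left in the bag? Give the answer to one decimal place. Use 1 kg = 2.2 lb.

36.4 mg

Weight = 231 lb ÷ 2.2 lb/kg = 105 kg
Dose = 0.71 mcg/kg/min × 105 kg = 74.55 mcg/min
74.55 mcg/min × 60 min/hr = 4473 mcg/hr
Concentration = 61 mg ÷ 179 mL = 0.3407821 mg/mL = 340.7821 mcg/mL
Rate = 4473 mcg/hr ÷ 340.7821 mcg/mL = 13.12569 mL/hr
Volume infused = 13.12569 mL/hr × 5.5 hr = 72.19129 mL
Volume remaining = 179 − 72.19129 = 106.8087 mL
Drug remaining = 106.8087 mL × 340.7821 mcg/mL = 36398.5 mcg = 36.3985 mg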